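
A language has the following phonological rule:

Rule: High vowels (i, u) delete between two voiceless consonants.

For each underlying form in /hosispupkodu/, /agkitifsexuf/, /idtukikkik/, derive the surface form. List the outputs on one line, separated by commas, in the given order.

/hosispupkodu/: /i/ is a high vowel flanked by voiceless consonants /s/ and /s/, so it deletes. /u/ is a high vowel flanked by voiceless consonants /p/ and /p/, so it deletes. → [hossppkodu].
/agkitifsexuf/: /i/ is a high vowel flanked by voiceless consonants /k/ and /t/, so it deletes. /i/ is a high vowel flanked by voiceless consonants /t/ and /f/, so it deletes. /u/ is a high vowel flanked by voiceless consonants /x/ and /f/, so it deletes. → [agktfsexf].
/idtukikkik/: /u/ is a high vowel flanked by voiceless consonants /t/ and /k/, so it deletes. /i/ is a high vowel flanked by voiceless consonants /k/ and /k/, so it deletes. /i/ is a high vowel flanked by voiceless consonants /k/ and /k/, so it deletes. → [idtkkkk].

hossppkodu, agktfsexf, idtkkkk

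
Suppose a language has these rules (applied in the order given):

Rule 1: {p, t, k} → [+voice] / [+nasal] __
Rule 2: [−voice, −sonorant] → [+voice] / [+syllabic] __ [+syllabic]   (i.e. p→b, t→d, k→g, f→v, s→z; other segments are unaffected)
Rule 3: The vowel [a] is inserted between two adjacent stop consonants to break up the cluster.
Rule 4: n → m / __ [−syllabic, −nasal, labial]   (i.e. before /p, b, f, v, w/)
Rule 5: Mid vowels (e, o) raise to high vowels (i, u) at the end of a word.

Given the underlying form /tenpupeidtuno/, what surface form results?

tembubeidatunu

Rule 1 (post-nasal voicing): /p/ is a voiceless stop immediately after the nasal /n/, so it voices to [b]. /tenpupeidtuno/ → tenbupeidtuno.
Rule 2 (intervocalic voicing): /p/ is a voiceless obstruent between vowels /u/ and /e/, so it voices to [b]. /tenbupeidtuno/ → tenbubeidtuno.
Rule 3 (stop-cluster a-epenthesis): /d/ and /t/ form a stop–stop cluster, so [a] is inserted between them. /tenbubeidtuno/ → tenbubeidatuno.
Rule 4 (nasal place assimilation): /n/ precedes the labial consonant /b/, so it assimilates in place to [m]. /tenbubeidatuno/ → tembubeidatuno.
Rule 5 (final vowel raising): /o/ is a mid vowel in word-final position, so it raises to [u]. /tembubeidatuno/ → tembubeidatunu.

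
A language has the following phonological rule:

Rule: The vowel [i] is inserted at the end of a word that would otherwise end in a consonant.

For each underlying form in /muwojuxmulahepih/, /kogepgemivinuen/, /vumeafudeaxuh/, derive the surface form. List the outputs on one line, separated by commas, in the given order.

muwojuxmulahepihi, kogepgemivinueni, vumeafudeaxuhi

/muwojuxmulahepih/: the form ends in the consonant /h/, so [i] is inserted word-finally. → [muwojuxmulahepihi].
/kogepgemivinuen/: the form ends in the consonant /n/, so [i] is inserted word-finally. → [kogepgemivinueni].
/vumeafudeaxuh/: the form ends in the consonant /h/, so [i] is inserted word-finally. → [vumeafudeaxuhi].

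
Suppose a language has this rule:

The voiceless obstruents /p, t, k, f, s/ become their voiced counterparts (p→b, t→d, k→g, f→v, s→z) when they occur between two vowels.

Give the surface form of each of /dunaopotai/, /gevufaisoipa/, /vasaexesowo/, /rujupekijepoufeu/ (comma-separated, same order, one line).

/dunaopotai/: /p/ is a voiceless obstruent between vowels /o/ and /o/, so it voices to [b]. /t/ is a voiceless obstruent between vowels /o/ and /a/, so it voices to [d]. → [dunaobodai].
/gevufaisoipa/: /f/ is a voiceless obstruent between vowels /u/ and /a/, so it voices to [v]. /s/ is a voiceless obstruent between vowels /i/ and /o/, so it voices to [z]. /p/ is a voiceless obstruent between vowels /i/ and /a/, so it voices to [b]. → [gevuvaizoiba].
/vasaexesowo/: /s/ is a voiceless obstruent between vowels /a/ and /a/, so it voices to [z]. /s/ is a voiceless obstruent between vowels /e/ and /o/, so it voices to [z]. → [vazaexezowo].
/rujupekijepoufeu/: /p/ is a voiceless obstruent between vowels /u/ and /e/, so it voices to [b]. /k/ is a voiceless obstruent between vowels /e/ and /i/, so it voices to [g]. /p/ is a voiceless obstruent between vowels /e/ and /o/, so it voices to [b]. /f/ is a voiceless obstruent between vowels /u/ and /e/, so it voices to [v]. → [rujubegijebouveu].

dunaobodai, gevuvaizoiba, vazaexezowo, rujubegijebouveu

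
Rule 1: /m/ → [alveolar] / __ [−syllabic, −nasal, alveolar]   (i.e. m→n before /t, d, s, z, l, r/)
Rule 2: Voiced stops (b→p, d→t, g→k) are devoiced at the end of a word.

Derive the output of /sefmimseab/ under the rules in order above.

sefminseap

Rule 1 (nasal place assimilation): /m/ precedes the alveolar consonant /s/, so it assimilates in place to [n]. /sefmimseab/ → sefminseab.
Rule 2 (final devoicing): /b/ is a voiced stop in word-final position, so it devoices to [p]. /sefminseab/ → sefminseap.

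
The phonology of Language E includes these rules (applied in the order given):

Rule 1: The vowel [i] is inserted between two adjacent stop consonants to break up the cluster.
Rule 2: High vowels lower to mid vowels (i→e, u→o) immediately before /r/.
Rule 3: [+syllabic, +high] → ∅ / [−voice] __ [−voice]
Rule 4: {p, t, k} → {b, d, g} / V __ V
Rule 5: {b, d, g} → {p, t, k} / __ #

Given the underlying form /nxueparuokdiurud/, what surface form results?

nxuebaruogidiorut

Rule 1 (stop-cluster i-epenthesis): /k/ and /d/ form a stop–stop cluster, so [i] is inserted between them. /nxueparuokdiurud/ → nxueparuokidiurud.
Rule 2 (pre-rhotic lowering): /u/ is a high vowel immediately before /r/, so it lowers to [o]. /nxueparuokidiurud/ → nxueparuokidiorud.
Rule 3 (high vowel syncope): no segment meets the environment; /nxueparuokidiorud/ is unchanged.
Rule 4 (intervocalic voicing): /p/ is a voiceless stop between vowels /e/ and /a/, so it voices to [b]. /k/ is a voiceless stop between vowels /o/ and /i/, so it voices to [g]. /nxueparuokidiorud/ → nxuebaruogidiorud.
Rule 5 (final devoicing): /d/ is a voiced stop in word-final position, so it devoices to [t]. /nxuebaruogidiorud/ → nxuebaruogidiorut.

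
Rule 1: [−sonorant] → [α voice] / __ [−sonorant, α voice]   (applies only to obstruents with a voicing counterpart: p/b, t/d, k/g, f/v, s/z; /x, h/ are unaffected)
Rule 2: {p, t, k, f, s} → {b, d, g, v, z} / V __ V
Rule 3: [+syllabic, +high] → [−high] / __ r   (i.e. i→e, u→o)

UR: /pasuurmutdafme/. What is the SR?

Rule 1 (regressive voicing assimilation): /t/ precedes the voiced obstruent /d/, so it voices to [d] by assimilation. /pasuurmutdafme/ → pasuurmuddafme.
Rule 2 (intervocalic voicing): /s/ is a voiceless obstruent between vowels /a/ and /u/, so it voices to [z]. /pasuurmuddafme/ → pazuurmuddafme.
Rule 3 (pre-rhotic lowering): /u/ is a high vowel immediately before /r/, so it lowers to [o]. /pazuurmuddafme/ → pazuormuddafme.

pazuormuddafme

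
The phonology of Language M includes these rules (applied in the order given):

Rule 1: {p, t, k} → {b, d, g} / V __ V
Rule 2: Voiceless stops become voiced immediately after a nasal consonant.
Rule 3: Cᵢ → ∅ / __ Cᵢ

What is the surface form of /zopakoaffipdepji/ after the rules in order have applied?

zobagoafipdepji

Rule 1 (intervocalic voicing): /p/ is a voiceless stop between vowels /o/ and /a/, so it voices to [b]. /k/ is a voiceless stop between vowels /a/ and /o/, so it voices to [g]. /zopakoaffipdepji/ → zobagoaffipdepji.
Rule 2 (post-nasal voicing): no segment meets the environment; /zobagoaffipdepji/ is unchanged.
Rule 3 (degemination): /ff/ is a geminate; the first /f/ deletes. /zobagoaffipdepji/ → zobagoafipdepji.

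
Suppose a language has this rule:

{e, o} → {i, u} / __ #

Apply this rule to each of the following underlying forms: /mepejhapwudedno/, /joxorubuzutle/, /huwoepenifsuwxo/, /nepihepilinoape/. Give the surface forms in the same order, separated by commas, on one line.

mepejhapwudednu, joxorubuzutli, huwoepenifsuwxu, nepihepilinoapi

/mepejhapwudedno/: /o/ is a mid vowel in word-final position, so it raises to [u]. → [mepejhapwudednu].
/joxorubuzutle/: /e/ is a mid vowel in word-final position, so it raises to [i]. → [joxorubuzutli].
/huwoepenifsuwxo/: /o/ is a mid vowel in word-final position, so it raises to [u]. → [huwoepenifsuwxu].
/nepihepilinoape/: /e/ is a mid vowel in word-final position, so it raises to [i]. → [nepihepilinoapi].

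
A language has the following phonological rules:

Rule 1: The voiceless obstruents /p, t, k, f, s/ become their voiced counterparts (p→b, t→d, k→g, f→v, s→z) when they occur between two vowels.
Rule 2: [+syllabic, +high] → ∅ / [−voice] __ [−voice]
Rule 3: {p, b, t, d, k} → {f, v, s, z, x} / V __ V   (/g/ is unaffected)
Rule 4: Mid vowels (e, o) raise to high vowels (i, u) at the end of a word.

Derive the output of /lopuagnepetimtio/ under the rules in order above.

Rule 1 (intervocalic voicing): /p/ is a voiceless obstruent between vowels /o/ and /u/, so it voices to [b]. /p/ is a voiceless obstruent between vowels /e/ and /e/, so it voices to [b]. /t/ is a voiceless obstruent between vowels /e/ and /i/, so it voices to [d]. /lopuagnepetimtio/ → lobuagnebedimtio.
Rule 2 (high vowel syncope): no segment meets the environment; /lobuagnebedimtio/ is unchanged.
Rule 3 (intervocalic spirantization): /b/ is a stop between vowels /o/ and /u/, so it spirantizes to the fricative [v]. /b/ is a stop between vowels /e/ and /e/, so it spirantizes to the fricative [v]. /d/ is a stop between vowels /e/ and /i/, so it spirantizes to the fricative [z]. /lobuagnebedimtio/ → lovuagnevezimtio.
Rule 4 (final vowel raising): /o/ is a mid vowel in word-final position, so it raises to [u]. /lovuagnevezimtio/ → lovuagnevezimtiu.

lovuagnevezimtiu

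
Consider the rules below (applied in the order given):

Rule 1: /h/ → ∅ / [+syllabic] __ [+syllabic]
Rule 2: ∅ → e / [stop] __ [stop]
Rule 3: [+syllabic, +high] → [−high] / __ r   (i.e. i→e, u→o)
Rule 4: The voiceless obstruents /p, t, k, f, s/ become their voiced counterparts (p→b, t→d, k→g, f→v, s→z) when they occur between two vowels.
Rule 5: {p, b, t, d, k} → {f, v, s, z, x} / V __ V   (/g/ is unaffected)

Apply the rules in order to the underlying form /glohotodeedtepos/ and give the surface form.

gloozozeezezevos

Rule 1 (intervocalic h-deletion): /h/ occurs between vowels /o/ and /o/, so it deletes. /glohotodeedtepos/ → glootodeedtepos.
Rule 2 (stop-cluster e-epenthesis): /d/ and /t/ form a stop–stop cluster, so [e] is inserted between them. /glootodeedtepos/ → glootodeedetepos.
Rule 3 (pre-rhotic lowering): no segment meets the environment; /glootodeedetepos/ is unchanged.
Rule 4 (intervocalic voicing): /t/ is a voiceless obstruent between vowels /o/ and /o/, so it voices to [d]. /t/ is a voiceless obstruent between vowels /e/ and /e/, so it voices to [d]. /p/ is a voiceless obstruent between vowels /e/ and /o/, so it voices to [b]. /glootodeedetepos/ → gloododeededebos.
Rule 5 (intervocalic spirantization): /d/ is a stop between vowels /o/ and /o/, so it spirantizes to the fricative [z]. /d/ is a stop between vowels /o/ and /e/, so it spirantizes to the fricative [z]. /d/ is a stop between vowels /e/ and /e/, so it spirantizes to the fricative [z]. /d/ is a stop between vowels /e/ and /e/, so it spirantizes to the fricative [z]. /b/ is a stop between vowels /e/ and /o/, so it spirantizes to the fricative [v]. /gloododeededebos/ → gloozozeezezevos.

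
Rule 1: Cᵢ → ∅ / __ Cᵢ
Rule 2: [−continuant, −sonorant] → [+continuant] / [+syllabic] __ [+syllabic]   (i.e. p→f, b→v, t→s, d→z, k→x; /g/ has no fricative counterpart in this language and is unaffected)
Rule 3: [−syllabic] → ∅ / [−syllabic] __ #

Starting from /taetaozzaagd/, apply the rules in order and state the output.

taesaozaag

Rule 1 (degemination): /zz/ is a geminate; the first /z/ deletes. /taetaozzaagd/ → taetaozaagd.
Rule 2 (intervocalic spirantization): /t/ is a stop between vowels /e/ and /a/, so it spirantizes to the fricative [s]. /taetaozaagd/ → taesaozaagd.
Rule 3 (final cluster simplification): /d/ is the second consonant of a word-final cluster /gd/, so it deletes. /taesaozaagd/ → taesaozaag.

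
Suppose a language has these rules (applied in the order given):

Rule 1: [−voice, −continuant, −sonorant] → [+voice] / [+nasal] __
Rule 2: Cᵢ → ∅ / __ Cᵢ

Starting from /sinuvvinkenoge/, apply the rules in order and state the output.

sinuvingenoge

Rule 1 (post-nasal voicing): /k/ is a voiceless stop immediately after the nasal /n/, so it voices to [g]. /sinuvvinkenoge/ → sinuvvingenoge.
Rule 2 (degemination): /vv/ is a geminate; the first /v/ deletes. /sinuvvingenoge/ → sinuvingenoge.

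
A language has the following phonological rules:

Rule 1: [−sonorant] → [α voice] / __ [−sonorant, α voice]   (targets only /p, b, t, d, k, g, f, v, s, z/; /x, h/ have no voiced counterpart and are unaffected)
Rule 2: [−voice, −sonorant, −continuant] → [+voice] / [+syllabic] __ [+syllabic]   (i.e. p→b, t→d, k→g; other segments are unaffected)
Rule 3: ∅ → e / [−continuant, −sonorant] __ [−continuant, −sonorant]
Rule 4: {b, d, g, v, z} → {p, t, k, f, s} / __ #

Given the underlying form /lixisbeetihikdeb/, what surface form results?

Rule 1 (regressive voicing assimilation): /s/ precedes the voiced obstruent /b/, so it voices to [z] by assimilation. /k/ precedes the voiced obstruent /d/, so it voices to [g] by assimilation. /lixisbeetihikdeb/ → lixizbeetihigdeb.
Rule 2 (intervocalic voicing): /t/ is a voiceless stop between vowels /e/ and /i/, so it voices to [d]. /lixizbeetihigdeb/ → lixizbeedihigdeb.
Rule 3 (stop-cluster e-epenthesis): /g/ and /d/ form a stop–stop cluster, so [e] is inserted between them. /lixizbeedihigdeb/ → lixizbeedihigedeb.
Rule 4 (final devoicing): /b/ is a voiced obstruent in word-final position, so it devoices to [p]. /lixizbeedihigedeb/ → lixizbeedihigedep.

lixizbeedihigedep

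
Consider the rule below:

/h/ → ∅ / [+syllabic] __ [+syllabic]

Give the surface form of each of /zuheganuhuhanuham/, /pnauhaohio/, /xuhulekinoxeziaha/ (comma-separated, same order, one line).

/zuheganuhuhanuham/: /h/ occurs between vowels /u/ and /e/, so it deletes. /h/ occurs between vowels /u/ and /u/, so it deletes. /h/ occurs between vowels /u/ and /a/, so it deletes. /h/ occurs between vowels /u/ and /a/, so it deletes. → [zueganuuanuam].
/pnauhaohio/: /h/ occurs between vowels /u/ and /a/, so it deletes. /h/ occurs between vowels /o/ and /i/, so it deletes. → [pnauaoio].
/xuhulekinoxeziaha/: /h/ occurs between vowels /u/ and /u/, so it deletes. /h/ occurs between vowels /a/ and /a/, so it deletes. → [xuulekinoxeziaa].

zueganuuanuam, pnauaoio, xuulekinoxeziaa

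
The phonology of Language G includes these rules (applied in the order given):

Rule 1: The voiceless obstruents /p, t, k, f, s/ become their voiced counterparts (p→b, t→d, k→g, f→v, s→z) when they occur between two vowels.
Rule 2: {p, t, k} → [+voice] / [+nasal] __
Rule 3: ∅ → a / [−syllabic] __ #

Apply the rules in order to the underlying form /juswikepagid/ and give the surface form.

juswigebagida

Rule 1 (intervocalic voicing): /k/ is a voiceless obstruent between vowels /i/ and /e/, so it voices to [g]. /p/ is a voiceless obstruent between vowels /e/ and /a/, so it voices to [b]. /juswikepagid/ → juswigebagid.
Rule 2 (post-nasal voicing): no segment meets the environment; /juswigebagid/ is unchanged.
Rule 3 (final a-epenthesis): the form ends in the consonant /d/, so [a] is inserted word-finally. /juswigebagid/ → juswigebagida.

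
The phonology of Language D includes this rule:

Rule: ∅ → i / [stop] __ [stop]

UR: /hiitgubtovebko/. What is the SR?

/t/ and /g/ form a stop–stop cluster, so [i] is inserted between them.
/b/ and /t/ form a stop–stop cluster, so [i] is inserted between them.
/b/ and /k/ form a stop–stop cluster, so [i] is inserted between them.
Surface form: [hiitigubitovebiko].

hiitigubitovebiko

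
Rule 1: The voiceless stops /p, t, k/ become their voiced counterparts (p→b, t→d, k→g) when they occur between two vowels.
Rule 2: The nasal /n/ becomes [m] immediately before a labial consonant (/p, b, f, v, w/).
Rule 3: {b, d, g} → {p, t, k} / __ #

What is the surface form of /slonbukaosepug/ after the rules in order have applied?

slombugaosebuk

Rule 1 (intervocalic voicing): /k/ is a voiceless stop between vowels /u/ and /a/, so it voices to [g]. /p/ is a voiceless stop between vowels /e/ and /u/, so it voices to [b]. /slonbukaosepug/ → slonbugaosebug.
Rule 2 (nasal place assimilation): /n/ precedes the labial consonant /b/, so it assimilates in place to [m]. /slonbugaosebug/ → slombugaosebug.
Rule 3 (final devoicing): /g/ is a voiced stop in word-final position, so it devoices to [k]. /slombugaosebug/ → slombugaosebuk.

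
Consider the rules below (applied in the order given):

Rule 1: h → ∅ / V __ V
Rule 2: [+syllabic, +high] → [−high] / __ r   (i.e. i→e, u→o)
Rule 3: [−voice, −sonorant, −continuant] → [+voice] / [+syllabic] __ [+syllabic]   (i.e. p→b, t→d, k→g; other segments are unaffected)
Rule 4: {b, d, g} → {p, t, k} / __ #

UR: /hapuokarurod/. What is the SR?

Rule 1 (intervocalic h-deletion): no segment meets the environment; /hapuokarurod/ is unchanged.
Rule 2 (pre-rhotic lowering): /u/ is a high vowel immediately before /r/, so it lowers to [o]. /hapuokarurod/ → hapuokarorod.
Rule 3 (intervocalic voicing): /p/ is a voiceless stop between vowels /a/ and /u/, so it voices to [b]. /k/ is a voiceless stop between vowels /o/ and /a/, so it voices to [g]. /hapuokarorod/ → habuogarorod.
Rule 4 (final devoicing): /d/ is a voiced stop in word-final position, so it devoices to [t]. /habuogarorod/ → habuogarorot.

habuogarorot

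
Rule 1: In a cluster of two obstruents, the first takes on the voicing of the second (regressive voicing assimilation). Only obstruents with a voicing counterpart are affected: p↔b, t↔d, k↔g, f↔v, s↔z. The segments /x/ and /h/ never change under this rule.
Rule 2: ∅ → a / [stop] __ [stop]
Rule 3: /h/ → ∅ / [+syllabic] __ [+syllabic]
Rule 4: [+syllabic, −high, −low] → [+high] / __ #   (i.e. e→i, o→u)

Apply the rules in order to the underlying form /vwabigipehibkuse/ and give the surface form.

Rule 1 (regressive voicing assimilation): /b/ precedes the voiceless obstruent /k/, so it devoices to [p] by assimilation. /vwabigipehibkuse/ → vwabigipehipkuse.
Rule 2 (stop-cluster a-epenthesis): /p/ and /k/ form a stop–stop cluster, so [a] is inserted between them. /vwabigipehipkuse/ → vwabigipehipakuse.
Rule 3 (intervocalic h-deletion): /h/ occurs between vowels /e/ and /i/, so it deletes. /vwabigipehipakuse/ → vwabigipeipakuse.
Rule 4 (final vowel raising): /e/ is a mid vowel in word-final position, so it raises to [i]. /vwabigipeipakuse/ → vwabigipeipakusi.

vwabigipeipakusi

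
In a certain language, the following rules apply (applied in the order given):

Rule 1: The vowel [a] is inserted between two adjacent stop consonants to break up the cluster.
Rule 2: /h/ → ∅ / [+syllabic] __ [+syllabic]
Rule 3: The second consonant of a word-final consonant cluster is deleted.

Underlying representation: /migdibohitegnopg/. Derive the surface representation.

migadiboitegnopag

Rule 1 (stop-cluster a-epenthesis): /g/ and /d/ form a stop–stop cluster, so [a] is inserted between them. /p/ and /g/ form a stop–stop cluster, so [a] is inserted between them. /migdibohitegnopg/ → migadibohitegnopag.
Rule 2 (intervocalic h-deletion): /h/ occurs between vowels /o/ and /i/, so it deletes. /migadibohitegnopag/ → migadiboitegnopag.
Rule 3 (final cluster simplification): no segment meets the environment; /migadiboitegnopag/ is unchanged.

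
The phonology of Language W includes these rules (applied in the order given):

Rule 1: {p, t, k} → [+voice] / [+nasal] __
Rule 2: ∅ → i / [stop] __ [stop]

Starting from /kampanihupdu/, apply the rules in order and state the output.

Rule 1 (post-nasal voicing): /p/ is a voiceless stop immediately after the nasal /m/, so it voices to [b]. /kampanihupdu/ → kambanihupdu.
Rule 2 (stop-cluster i-epenthesis): /p/ and /d/ form a stop–stop cluster, so [i] is inserted between them. /kambanihupdu/ → kambanihupidu.

kambanihupidu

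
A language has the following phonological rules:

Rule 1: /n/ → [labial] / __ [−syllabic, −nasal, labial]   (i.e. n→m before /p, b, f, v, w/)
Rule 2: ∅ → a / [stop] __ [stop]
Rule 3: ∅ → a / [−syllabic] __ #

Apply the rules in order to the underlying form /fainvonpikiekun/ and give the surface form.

Rule 1 (nasal place assimilation): /n/ precedes the labial consonant /v/, so it assimilates in place to [m]. /n/ precedes the labial consonant /p/, so it assimilates in place to [m]. /fainvonpikiekun/ → faimvompikiekun.
Rule 2 (stop-cluster a-epenthesis): no segment meets the environment; /faimvompikiekun/ is unchanged.
Rule 3 (final a-epenthesis): the form ends in the consonant /n/, so [a] is inserted word-finally. /faimvompikiekun/ → faimvompikiekuna.

faimvompikiekuna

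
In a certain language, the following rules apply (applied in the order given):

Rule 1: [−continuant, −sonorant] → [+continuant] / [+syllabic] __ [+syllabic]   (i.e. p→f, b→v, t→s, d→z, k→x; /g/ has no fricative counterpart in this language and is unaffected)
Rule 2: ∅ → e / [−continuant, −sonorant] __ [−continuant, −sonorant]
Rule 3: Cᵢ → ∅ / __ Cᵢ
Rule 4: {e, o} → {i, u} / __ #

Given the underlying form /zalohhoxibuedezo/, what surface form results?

Rule 1 (intervocalic spirantization): /b/ is a stop between vowels /i/ and /u/, so it spirantizes to the fricative [v]. /d/ is a stop between vowels /e/ and /e/, so it spirantizes to the fricative [z]. /zalohhoxibuedezo/ → zalohhoxivuezezo.
Rule 2 (stop-cluster e-epenthesis): no segment meets the environment; /zalohhoxivuezezo/ is unchanged.
Rule 3 (degemination): /hh/ is a geminate; the first /h/ deletes. /zalohhoxivuezezo/ → zalohoxivuezezo.
Rule 4 (final vowel raising): /o/ is a mid vowel in word-final position, so it raises to [u]. /zalohoxivuezezo/ → zalohoxivuezezu.

zalohoxivuezezu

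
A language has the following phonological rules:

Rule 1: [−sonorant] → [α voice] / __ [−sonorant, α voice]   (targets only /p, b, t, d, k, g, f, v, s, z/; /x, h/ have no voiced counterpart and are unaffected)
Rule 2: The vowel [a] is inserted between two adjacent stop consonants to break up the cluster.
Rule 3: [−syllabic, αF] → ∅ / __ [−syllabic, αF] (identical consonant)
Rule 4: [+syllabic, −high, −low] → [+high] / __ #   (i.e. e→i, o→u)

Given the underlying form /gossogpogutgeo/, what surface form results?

gosokapogudageu

Rule 1 (regressive voicing assimilation): /g/ precedes the voiceless obstruent /p/, so it devoices to [k] by assimilation. /t/ precedes the voiced obstruent /g/, so it voices to [d] by assimilation. /gossogpogutgeo/ → gossokpogudgeo.
Rule 2 (stop-cluster a-epenthesis): /k/ and /p/ form a stop–stop cluster, so [a] is inserted between them. /d/ and /g/ form a stop–stop cluster, so [a] is inserted between them. /gossokpogudgeo/ → gossokapogudageo.
Rule 3 (degemination): /ss/ is a geminate; the first /s/ deletes. /gossokapogudageo/ → gosokapogudageo.
Rule 4 (final vowel raising): /o/ is a mid vowel in word-final position, so it raises to [u]. /gosokapogudageo/ → gosokapogudageu.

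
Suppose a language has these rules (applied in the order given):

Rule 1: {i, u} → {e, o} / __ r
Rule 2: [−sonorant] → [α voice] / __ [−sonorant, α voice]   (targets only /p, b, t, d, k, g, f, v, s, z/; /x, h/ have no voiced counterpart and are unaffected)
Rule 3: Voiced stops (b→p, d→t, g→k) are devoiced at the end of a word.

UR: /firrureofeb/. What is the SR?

Rule 1 (pre-rhotic lowering): /i/ is a high vowel immediately before /r/, so it lowers to [e]. /u/ is a high vowel immediately before /r/, so it lowers to [o]. /firrureofeb/ → ferroreofeb.
Rule 2 (regressive voicing assimilation): no segment meets the environment; /ferroreofeb/ is unchanged.
Rule 3 (final devoicing): /b/ is a voiced stop in word-final position, so it devoices to [p]. /ferroreofeb/ → ferroreofep.

ferroreofep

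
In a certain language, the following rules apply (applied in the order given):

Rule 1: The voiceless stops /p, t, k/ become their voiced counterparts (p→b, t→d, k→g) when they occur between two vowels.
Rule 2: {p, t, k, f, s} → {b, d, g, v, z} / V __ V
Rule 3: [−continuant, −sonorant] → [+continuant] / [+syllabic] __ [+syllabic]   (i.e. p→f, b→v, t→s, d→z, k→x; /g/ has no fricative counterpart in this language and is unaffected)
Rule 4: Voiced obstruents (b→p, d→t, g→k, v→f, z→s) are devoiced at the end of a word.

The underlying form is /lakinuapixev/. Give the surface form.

laginuavixef

Rule 1 (intervocalic voicing): /k/ is a voiceless stop between vowels /a/ and /i/, so it voices to [g]. /p/ is a voiceless stop between vowels /a/ and /i/, so it voices to [b]. /lakinuapixev/ → laginuabixev.
Rule 2 (intervocalic voicing): no segment meets the environment; /laginuabixev/ is unchanged.
Rule 3 (intervocalic spirantization): /b/ is a stop between vowels /a/ and /i/, so it spirantizes to the fricative [v]. /laginuabixev/ → laginuavixev.
Rule 4 (final devoicing): /v/ is a voiced obstruent in word-final position, so it devoices to [f]. /laginuavixev/ → laginuavixef.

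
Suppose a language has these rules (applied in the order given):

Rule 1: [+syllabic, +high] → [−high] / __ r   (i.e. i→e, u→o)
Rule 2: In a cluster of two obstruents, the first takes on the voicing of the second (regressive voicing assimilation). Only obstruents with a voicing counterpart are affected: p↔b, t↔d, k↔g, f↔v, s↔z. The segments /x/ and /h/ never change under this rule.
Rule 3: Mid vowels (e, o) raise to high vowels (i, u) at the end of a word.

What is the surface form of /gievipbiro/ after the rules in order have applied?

gievibberu

Rule 1 (pre-rhotic lowering): /i/ is a high vowel immediately before /r/, so it lowers to [e]. /gievipbiro/ → gievipbero.
Rule 2 (regressive voicing assimilation): /p/ precedes the voiced obstruent /b/, so it voices to [b] by assimilation. /gievipbero/ → gievibbero.
Rule 3 (final vowel raising): /o/ is a mid vowel in word-final position, so it raises to [u]. /gievibbero/ → gievibberu.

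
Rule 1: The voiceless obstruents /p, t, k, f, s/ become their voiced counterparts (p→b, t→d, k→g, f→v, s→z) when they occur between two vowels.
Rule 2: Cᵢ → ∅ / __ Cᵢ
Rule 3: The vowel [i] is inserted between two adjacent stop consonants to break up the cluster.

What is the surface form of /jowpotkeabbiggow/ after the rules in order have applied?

jowpotikeabigow

Rule 1 (intervocalic voicing): no segment meets the environment; /jowpotkeabbiggow/ is unchanged.
Rule 2 (degemination): /bb/ is a geminate; the first /b/ deletes. /gg/ is a geminate; the first /g/ deletes. /jowpotkeabbiggow/ → jowpotkeabigow.
Rule 3 (stop-cluster i-epenthesis): /t/ and /k/ form a stop–stop cluster, so [i] is inserted between them. /jowpotkeabigow/ → jowpotikeabigow.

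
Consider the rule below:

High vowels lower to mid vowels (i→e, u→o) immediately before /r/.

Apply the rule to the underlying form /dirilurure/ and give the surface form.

/i/ is a high vowel immediately before /r/, so it lowers to [e].
/u/ is a high vowel immediately before /r/, so it lowers to [o].
/u/ is a high vowel immediately before /r/, so it lowers to [o].
The other instance of /i/ does not occur in the required environment and remains unchanged.
Surface form: [derilorore].

derilorore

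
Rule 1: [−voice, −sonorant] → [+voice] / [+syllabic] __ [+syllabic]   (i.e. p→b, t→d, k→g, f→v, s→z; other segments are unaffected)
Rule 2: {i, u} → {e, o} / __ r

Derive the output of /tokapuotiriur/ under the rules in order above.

Rule 1 (intervocalic voicing): /k/ is a voiceless obstruent between vowels /o/ and /a/, so it voices to [g]. /p/ is a voiceless obstruent between vowels /a/ and /u/, so it voices to [b]. /t/ is a voiceless obstruent between vowels /o/ and /i/, so it voices to [d]. /tokapuotiriur/ → togabuodiriur.
Rule 2 (pre-rhotic lowering): /i/ is a high vowel immediately before /r/, so it lowers to [e]. /u/ is a high vowel immediately before /r/, so it lowers to [o]. /togabuodiriur/ → togabuoderior.

togabuoderior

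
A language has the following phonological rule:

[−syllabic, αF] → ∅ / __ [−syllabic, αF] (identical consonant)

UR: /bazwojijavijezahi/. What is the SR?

bazwojijavijezahi

No segment of /bazwojijavijezahi/ meets the structural description of the rule, so the form surfaces unchanged.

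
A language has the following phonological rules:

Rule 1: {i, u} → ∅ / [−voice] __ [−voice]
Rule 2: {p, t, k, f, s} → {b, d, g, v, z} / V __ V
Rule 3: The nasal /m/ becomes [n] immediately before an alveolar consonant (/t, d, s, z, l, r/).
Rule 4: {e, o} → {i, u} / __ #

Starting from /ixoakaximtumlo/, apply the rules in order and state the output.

Rule 1 (high vowel syncope): no segment meets the environment; /ixoakaximtumlo/ is unchanged.
Rule 2 (intervocalic voicing): /k/ is a voiceless obstruent between vowels /a/ and /a/, so it voices to [g]. /ixoakaximtumlo/ → ixoagaximtumlo.
Rule 3 (nasal place assimilation): /m/ precedes the alveolar consonant /t/, so it assimilates in place to [n]. /m/ precedes the alveolar consonant /l/, so it assimilates in place to [n]. /ixoagaximtumlo/ → ixoagaxintunlo.
Rule 4 (final vowel raising): /o/ is a mid vowel in word-final position, so it raises to [u]. /ixoagaxintunlo/ → ixoagaxintunlu.

ixoagaxintunlu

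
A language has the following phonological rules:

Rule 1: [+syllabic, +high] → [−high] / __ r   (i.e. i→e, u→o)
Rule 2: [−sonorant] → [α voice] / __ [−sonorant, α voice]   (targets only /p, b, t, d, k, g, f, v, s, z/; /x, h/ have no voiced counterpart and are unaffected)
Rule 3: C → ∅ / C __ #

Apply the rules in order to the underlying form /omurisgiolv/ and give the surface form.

omorizgiol

Rule 1 (pre-rhotic lowering): /u/ is a high vowel immediately before /r/, so it lowers to [o]. /omurisgiolv/ → omorisgiolv.
Rule 2 (regressive voicing assimilation): /s/ precedes the voiced obstruent /g/, so it voices to [z] by assimilation. /omorisgiolv/ → omorizgiolv.
Rule 3 (final cluster simplification): /v/ is the second consonant of a word-final cluster /lv/, so it deletes. /omorizgiolv/ → omorizgiol.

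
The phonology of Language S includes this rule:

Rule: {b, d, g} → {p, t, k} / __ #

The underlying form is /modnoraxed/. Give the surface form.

/d/ is a voiced stop in word-final position, so it devoices to [t].
Surface form: [modnoraxet].

modnoraxet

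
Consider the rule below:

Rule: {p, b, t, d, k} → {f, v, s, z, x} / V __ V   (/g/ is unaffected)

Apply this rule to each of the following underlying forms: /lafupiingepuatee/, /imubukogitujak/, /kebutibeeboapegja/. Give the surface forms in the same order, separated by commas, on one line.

/lafupiingepuatee/: /p/ is a stop between vowels /u/ and /i/, so it spirantizes to the fricative [f]. /p/ is a stop between vowels /e/ and /u/, so it spirantizes to the fricative [f]. /t/ is a stop between vowels /a/ and /e/, so it spirantizes to the fricative [s]. → [lafufiingefuasee].
/imubukogitujak/: /b/ is a stop between vowels /u/ and /u/, so it spirantizes to the fricative [v]. /k/ is a stop between vowels /u/ and /o/, so it spirantizes to the fricative [x]. /t/ is a stop between vowels /i/ and /u/, so it spirantizes to the fricative [s]. → [imuvuxogisujak].
/kebutibeeboapegja/: /b/ is a stop between vowels /e/ and /u/, so it spirantizes to the fricative [v]. /t/ is a stop between vowels /u/ and /i/, so it spirantizes to the fricative [s]. /b/ is a stop between vowels /i/ and /e/, so it spirantizes to the fricative [v]. /b/ is a stop between vowels /e/ and /o/, so it spirantizes to the fricative [v]. /p/ is a stop between vowels /a/ and /e/, so it spirantizes to the fricative [f]. → [kevusiveevoafegja].

lafufiingefuasee, imuvuxogisujak, kevusiveevoafegja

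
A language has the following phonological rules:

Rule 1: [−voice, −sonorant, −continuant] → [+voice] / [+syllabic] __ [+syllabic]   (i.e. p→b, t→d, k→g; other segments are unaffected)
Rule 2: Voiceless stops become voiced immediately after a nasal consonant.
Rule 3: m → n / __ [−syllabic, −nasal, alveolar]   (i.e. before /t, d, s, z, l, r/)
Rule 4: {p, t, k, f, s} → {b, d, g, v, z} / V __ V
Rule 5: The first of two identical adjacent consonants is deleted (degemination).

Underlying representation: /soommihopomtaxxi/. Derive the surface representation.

soomihobondaxi

Rule 1 (intervocalic voicing): /p/ is a voiceless stop between vowels /o/ and /o/, so it voices to [b]. /soommihopomtaxxi/ → soommihobomtaxxi.
Rule 2 (post-nasal voicing): /t/ is a voiceless stop immediately after the nasal /m/, so it voices to [d]. /soommihobomtaxxi/ → soommihobomdaxxi.
Rule 3 (nasal place assimilation): /m/ precedes the alveolar consonant /d/, so it assimilates in place to [n]. /soommihobomdaxxi/ → soommihobondaxxi.
Rule 4 (intervocalic voicing): no segment meets the environment; /soommihobondaxxi/ is unchanged.
Rule 5 (degemination): /mm/ is a geminate; the first /m/ deletes. /xx/ is a geminate; the first /x/ deletes. /soommihobondaxxi/ → soomihobondaxi.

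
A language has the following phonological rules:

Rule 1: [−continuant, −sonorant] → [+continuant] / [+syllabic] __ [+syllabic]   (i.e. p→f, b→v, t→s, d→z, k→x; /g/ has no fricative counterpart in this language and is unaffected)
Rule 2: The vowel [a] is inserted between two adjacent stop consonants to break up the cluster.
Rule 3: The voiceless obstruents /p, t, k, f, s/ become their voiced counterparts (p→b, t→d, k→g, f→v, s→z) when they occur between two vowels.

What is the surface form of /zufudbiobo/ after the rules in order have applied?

Rule 1 (intervocalic spirantization): /b/ is a stop between vowels /o/ and /o/, so it spirantizes to the fricative [v]. /zufudbiobo/ → zufudbiovo.
Rule 2 (stop-cluster a-epenthesis): /d/ and /b/ form a stop–stop cluster, so [a] is inserted between them. /zufudbiovo/ → zufudabiovo.
Rule 3 (intervocalic voicing): /f/ is a voiceless obstruent between vowels /u/ and /u/, so it voices to [v]. /zufudabiovo/ → zuvudabiovo.

zuvudabiovo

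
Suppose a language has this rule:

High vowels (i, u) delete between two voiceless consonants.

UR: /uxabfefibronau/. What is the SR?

No segment of /uxabfefibronau/ meets the structural description of the rule, so the form surfaces unchanged.

uxabfefibronau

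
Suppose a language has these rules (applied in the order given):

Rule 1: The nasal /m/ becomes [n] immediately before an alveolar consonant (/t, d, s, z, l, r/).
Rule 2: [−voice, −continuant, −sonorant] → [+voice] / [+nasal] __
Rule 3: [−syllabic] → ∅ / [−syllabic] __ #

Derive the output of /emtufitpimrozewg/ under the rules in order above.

endufitpinrozew

Rule 1 (nasal place assimilation): /m/ precedes the alveolar consonant /t/, so it assimilates in place to [n]. /m/ precedes the alveolar consonant /r/, so it assimilates in place to [n]. /emtufitpimrozewg/ → entufitpinrozewg.
Rule 2 (post-nasal voicing): /t/ is a voiceless stop immediately after the nasal /n/, so it voices to [d]. /entufitpinrozewg/ → endufitpinrozewg.
Rule 3 (final cluster simplification): /g/ is the second consonant of a word-final cluster /wg/, so it deletes. /endufitpinrozewg/ → endufitpinrozew.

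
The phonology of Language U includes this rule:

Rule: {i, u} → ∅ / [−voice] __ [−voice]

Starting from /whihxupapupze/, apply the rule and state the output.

/i/ is a high vowel flanked by voiceless consonants /h/ and /h/, so it deletes.
/u/ is a high vowel flanked by voiceless consonants /x/ and /p/, so it deletes.
/u/ is a high vowel flanked by voiceless consonants /p/ and /p/, so it deletes.
Surface form: [whhxpappze].

whhxpappze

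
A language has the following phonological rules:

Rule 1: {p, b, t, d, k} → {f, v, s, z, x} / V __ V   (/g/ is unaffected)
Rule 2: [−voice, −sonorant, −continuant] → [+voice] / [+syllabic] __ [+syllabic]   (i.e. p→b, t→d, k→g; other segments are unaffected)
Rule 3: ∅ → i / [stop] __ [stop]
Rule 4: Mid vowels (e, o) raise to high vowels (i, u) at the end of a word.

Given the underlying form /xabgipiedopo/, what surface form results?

Rule 1 (intervocalic spirantization): /p/ is a stop between vowels /i/ and /i/, so it spirantizes to the fricative [f]. /d/ is a stop between vowels /e/ and /o/, so it spirantizes to the fricative [z]. /p/ is a stop between vowels /o/ and /o/, so it spirantizes to the fricative [f]. /xabgipiedopo/ → xabgifiezofo.
Rule 2 (intervocalic voicing): no segment meets the environment; /xabgifiezofo/ is unchanged.
Rule 3 (stop-cluster i-epenthesis): /b/ and /g/ form a stop–stop cluster, so [i] is inserted between them. /xabgifiezofo/ → xabigifiezofo.
Rule 4 (final vowel raising): /o/ is a mid vowel in word-final position, so it raises to [u]. /xabigifiezofo/ → xabigifiezofu.

xabigifiezofu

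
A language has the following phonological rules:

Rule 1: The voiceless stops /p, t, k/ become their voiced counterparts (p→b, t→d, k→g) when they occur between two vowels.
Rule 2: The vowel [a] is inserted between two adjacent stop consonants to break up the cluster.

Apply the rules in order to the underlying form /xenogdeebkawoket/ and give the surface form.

xenogadeebakawoget

Rule 1 (intervocalic voicing): /k/ is a voiceless stop between vowels /o/ and /e/, so it voices to [g]. /xenogdeebkawoket/ → xenogdeebkawoget.
Rule 2 (stop-cluster a-epenthesis): /g/ and /d/ form a stop–stop cluster, so [a] is inserted between them. /b/ and /k/ form a stop–stop cluster, so [a] is inserted between them. /xenogdeebkawoget/ → xenogadeebakawoget.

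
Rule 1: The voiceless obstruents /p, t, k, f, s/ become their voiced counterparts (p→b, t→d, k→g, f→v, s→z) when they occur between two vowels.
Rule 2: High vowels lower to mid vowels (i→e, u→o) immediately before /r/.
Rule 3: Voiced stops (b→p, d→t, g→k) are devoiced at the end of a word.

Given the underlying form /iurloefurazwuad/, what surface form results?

iorloevorazwuat

Rule 1 (intervocalic voicing): /f/ is a voiceless obstruent between vowels /e/ and /u/, so it voices to [v]. /iurloefurazwuad/ → iurloevurazwuad.
Rule 2 (pre-rhotic lowering): /u/ is a high vowel immediately before /r/, so it lowers to [o]. /u/ is a high vowel immediately before /r/, so it lowers to [o]. /iurloevurazwuad/ → iorloevorazwuad.
Rule 3 (final devoicing): /d/ is a voiced stop in word-final position, so it devoices to [t]. /iorloevorazwuad/ → iorloevorazwuat.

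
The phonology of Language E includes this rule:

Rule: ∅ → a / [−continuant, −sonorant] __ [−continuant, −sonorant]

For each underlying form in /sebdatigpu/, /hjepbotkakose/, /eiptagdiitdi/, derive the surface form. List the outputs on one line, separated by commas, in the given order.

/sebdatigpu/: /b/ and /d/ form a stop–stop cluster, so [a] is inserted between them. /g/ and /p/ form a stop–stop cluster, so [a] is inserted between them. → [sebadatigapu].
/hjepbotkakose/: /p/ and /b/ form a stop–stop cluster, so [a] is inserted between them. /t/ and /k/ form a stop–stop cluster, so [a] is inserted between them. → [hjepabotakakose].
/eiptagdiitdi/: /p/ and /t/ form a stop–stop cluster, so [a] is inserted between them. /g/ and /d/ form a stop–stop cluster, so [a] is inserted between them. /t/ and /d/ form a stop–stop cluster, so [a] is inserted between them. → [eipatagadiitadi].

sebadatigapu, hjepabotakakose, eipatagadiitadi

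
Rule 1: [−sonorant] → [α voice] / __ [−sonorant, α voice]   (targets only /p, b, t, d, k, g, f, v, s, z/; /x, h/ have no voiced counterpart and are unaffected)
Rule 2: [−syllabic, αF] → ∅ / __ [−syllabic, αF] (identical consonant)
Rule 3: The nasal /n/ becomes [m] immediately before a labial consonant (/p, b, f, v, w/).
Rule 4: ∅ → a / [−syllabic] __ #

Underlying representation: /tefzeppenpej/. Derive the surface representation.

Rule 1 (regressive voicing assimilation): /f/ precedes the voiced obstruent /z/, so it voices to [v] by assimilation. /tefzeppenpej/ → tevzeppenpej.
Rule 2 (degemination): /pp/ is a geminate; the first /p/ deletes. /tevzeppenpej/ → tevzepenpej.
Rule 3 (nasal place assimilation): /n/ precedes the labial consonant /p/, so it assimilates in place to [m]. /tevzepenpej/ → tevzepempej.
Rule 4 (final a-epenthesis): the form ends in the consonant /j/, so [a] is inserted word-finally. /tevzepempej/ → tevzepempeja.

tevzepempeja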